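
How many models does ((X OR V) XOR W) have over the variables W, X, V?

Satisfying assignments: (0,0,1), (0,1,0), (0,1,1), (1,0,0)
Count: 4 out of 8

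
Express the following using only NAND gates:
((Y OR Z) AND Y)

((((Y NAND Y) NAND (Z NAND Z)) NAND Y) NAND (((Y NAND Y) NAND (Z NAND Z)) NAND Y))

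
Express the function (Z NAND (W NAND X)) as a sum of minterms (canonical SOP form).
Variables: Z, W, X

Σm(0, 1, 2, 3, 7) = (NOT Z AND NOT W AND NOT X) OR (NOT Z AND NOT W AND X) OR (NOT Z AND W AND NOT X) OR (NOT Z AND W AND X) OR (Z AND W AND X)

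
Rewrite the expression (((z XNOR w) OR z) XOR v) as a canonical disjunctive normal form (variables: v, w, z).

(NOT v AND NOT w AND NOT z) OR (NOT v AND NOT w AND z) OR (NOT v AND w AND z) OR (v AND w AND NOT z)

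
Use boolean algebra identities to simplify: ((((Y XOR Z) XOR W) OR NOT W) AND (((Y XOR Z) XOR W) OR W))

By distribution ((E OR v) AND (E OR NOT v) = E):
= ((Y XOR Z) XOR W)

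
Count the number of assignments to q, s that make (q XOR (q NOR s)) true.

Satisfying assignments: (0,0), (1,0), (1,1)
Count: 3 out of 4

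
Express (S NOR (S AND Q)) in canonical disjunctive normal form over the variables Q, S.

(NOT Q AND NOT S) OR (Q AND NOT S)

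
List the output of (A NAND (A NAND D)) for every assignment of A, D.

A | D | Output
--------------
0 | 0 | 1
0 | 1 | 1
1 | 0 | 0
1 | 1 | 1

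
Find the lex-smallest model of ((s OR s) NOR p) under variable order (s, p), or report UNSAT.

s=0, p=0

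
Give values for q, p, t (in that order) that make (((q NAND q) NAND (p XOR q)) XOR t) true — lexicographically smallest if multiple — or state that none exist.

q=0, p=0, t=0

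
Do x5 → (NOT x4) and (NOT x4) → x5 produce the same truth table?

No, Converse is not equivalent to original (counterexample: x4=0, x5=0)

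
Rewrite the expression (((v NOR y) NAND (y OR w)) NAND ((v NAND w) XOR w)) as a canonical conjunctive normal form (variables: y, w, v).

(y OR w OR v) AND (y OR w OR NOT v) AND (y OR NOT w OR NOT v) AND (NOT y OR w OR v) AND (NOT y OR w OR NOT v) AND (NOT y OR NOT w OR NOT v)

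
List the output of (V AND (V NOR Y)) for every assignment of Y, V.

Y | V | Output
--------------
0 | 0 | 0
0 | 1 | 0
1 | 0 | 0
1 | 1 | 0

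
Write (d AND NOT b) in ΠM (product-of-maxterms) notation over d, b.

ΠM(0, 1, 3) = (d OR b) AND (d OR NOT b) AND (NOT d OR NOT b)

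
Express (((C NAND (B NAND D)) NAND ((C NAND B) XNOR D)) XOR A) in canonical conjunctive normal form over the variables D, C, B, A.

(D OR C OR B OR NOT A) AND (D OR C OR NOT B OR NOT A) AND (D OR NOT C OR B OR NOT A) AND (D OR NOT C OR NOT B OR NOT A) AND (NOT D OR C OR B OR A) AND (NOT D OR C OR NOT B OR A) AND (NOT D OR NOT C OR B OR NOT A) AND (NOT D OR NOT C OR NOT B OR NOT A)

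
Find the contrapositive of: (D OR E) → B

Contrapositive: NOT B → NOT (D OR E)
Note: A statement and its contrapositive are logically equivalent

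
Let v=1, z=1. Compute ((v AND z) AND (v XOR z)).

Substituting: ((1 AND 1) AND (1 XOR 1))
= 0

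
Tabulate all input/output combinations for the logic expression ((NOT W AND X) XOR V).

X | V | W | Output
------------------
0 | 0 | 0 | 0
0 | 0 | 1 | 0
0 | 1 | 0 | 1
0 | 1 | 1 | 1
1 | 0 | 0 | 1
1 | 0 | 1 | 0
1 | 1 | 0 | 0
1 | 1 | 1 | 1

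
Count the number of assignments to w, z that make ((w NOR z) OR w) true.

Satisfying assignments: (0,0), (1,0), (1,1)
Count: 3 out of 4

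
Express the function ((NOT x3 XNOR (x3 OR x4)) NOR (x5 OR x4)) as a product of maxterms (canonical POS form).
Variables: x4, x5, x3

ΠM(2, 3, 4, 5, 6, 7) = (x4 OR NOT x5 OR x3) AND (x4 OR NOT x5 OR NOT x3) AND (NOT x4 OR x5 OR x3) AND (NOT x4 OR x5 OR NOT x3) AND (NOT x4 OR NOT x5 OR x3) AND (NOT x4 OR NOT x5 OR NOT x3)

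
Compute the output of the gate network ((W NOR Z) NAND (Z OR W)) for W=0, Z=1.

Substituting: ((0 NOR 1) NAND (1 OR 0))
= 1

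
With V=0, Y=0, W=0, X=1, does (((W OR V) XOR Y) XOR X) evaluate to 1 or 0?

Substituting: (((0 OR 0) XOR 0) XOR 1)
= 1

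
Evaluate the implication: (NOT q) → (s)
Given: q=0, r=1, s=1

Antecedent (NOT q) = 1; consequent (s) = 1.
1 → 1 = 1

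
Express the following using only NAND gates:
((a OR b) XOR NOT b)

((((a NAND a) NAND (b NAND b)) NAND (((a NAND a) NAND (b NAND b)) NAND (b NAND b))) NAND ((b NAND b) NAND (((a NAND a) NAND (b NAND b)) NAND (b NAND b))))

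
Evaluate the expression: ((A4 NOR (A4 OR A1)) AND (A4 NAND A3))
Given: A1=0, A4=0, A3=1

Substituting: ((0 NOR (0 OR 0)) AND (0 NAND 1))
= 1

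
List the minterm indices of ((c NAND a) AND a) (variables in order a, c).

Σm(2) = (a AND NOT c)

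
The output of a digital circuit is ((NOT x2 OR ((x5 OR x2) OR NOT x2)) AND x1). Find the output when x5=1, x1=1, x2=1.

Substituting: ((NOT 1 OR ((1 OR 1) OR NOT 1)) AND 1)
= 1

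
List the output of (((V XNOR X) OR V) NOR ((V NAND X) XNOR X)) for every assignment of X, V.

X | V | Output
--------------
0 | 0 | 0
0 | 1 | 0
1 | 0 | 0
1 | 1 | 0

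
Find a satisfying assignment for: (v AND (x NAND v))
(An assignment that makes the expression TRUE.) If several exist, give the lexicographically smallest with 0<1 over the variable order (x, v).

x=0, v=1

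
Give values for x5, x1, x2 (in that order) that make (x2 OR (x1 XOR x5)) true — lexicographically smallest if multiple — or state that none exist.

x5=0, x1=0, x2=1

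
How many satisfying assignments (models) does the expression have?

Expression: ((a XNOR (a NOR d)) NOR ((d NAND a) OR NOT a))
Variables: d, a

Satisfying assignments: (1,1)
Count: 1 out of 4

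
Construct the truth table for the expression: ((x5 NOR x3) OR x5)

x5 | x3 | Output
----------------
0 | 0 | 1
0 | 1 | 0
1 | 0 | 1
1 | 1 | 1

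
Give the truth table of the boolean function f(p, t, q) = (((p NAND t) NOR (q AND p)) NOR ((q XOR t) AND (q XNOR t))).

p | t | q | Output
------------------
0 | 0 | 0 | 1
0 | 0 | 1 | 1
0 | 1 | 0 | 1
0 | 1 | 1 | 1
1 | 0 | 0 | 1
1 | 0 | 1 | 1
1 | 1 | 0 | 0
1 | 1 | 1 | 1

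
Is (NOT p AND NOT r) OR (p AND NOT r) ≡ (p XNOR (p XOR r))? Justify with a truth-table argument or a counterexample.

Yes, they are equivalent — the two output columns agree on all 4 assignments:
p | r | Expression 1 | Expression 2
-----------------------------------
0 | 0 | 1 | 1
0 | 1 | 0 | 0
1 | 0 | 1 | 1
1 | 1 | 0 | 0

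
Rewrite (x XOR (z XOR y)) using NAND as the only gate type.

((x NAND (x NAND ((z NAND (z NAND y)) NAND (y NAND (z NAND y))))) NAND (((z NAND (z NAND y)) NAND (y NAND (z NAND y))) NAND (x NAND ((z NAND (z NAND y)) NAND (y NAND (z NAND y))))))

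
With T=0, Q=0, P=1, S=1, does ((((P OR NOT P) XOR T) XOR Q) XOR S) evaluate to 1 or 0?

Substituting: ((((1 OR NOT 1) XOR 0) XOR 0) XOR 1)
= 0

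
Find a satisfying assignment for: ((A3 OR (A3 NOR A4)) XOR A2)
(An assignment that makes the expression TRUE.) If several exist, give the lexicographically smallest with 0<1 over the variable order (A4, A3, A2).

A4=0, A3=0, A2=0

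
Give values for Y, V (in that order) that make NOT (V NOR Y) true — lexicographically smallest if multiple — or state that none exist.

Y=0, V=1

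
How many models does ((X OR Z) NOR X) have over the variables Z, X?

Satisfying assignments: (0,0)
Count: 1 out of 4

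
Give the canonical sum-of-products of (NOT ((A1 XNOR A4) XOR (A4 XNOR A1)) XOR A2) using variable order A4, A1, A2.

Σm(0, 2, 4, 6) = (NOT A4 AND NOT A1 AND NOT A2) OR (NOT A4 AND A1 AND NOT A2) OR (A4 AND NOT A1 AND NOT A2) OR (A4 AND A1 AND NOT A2)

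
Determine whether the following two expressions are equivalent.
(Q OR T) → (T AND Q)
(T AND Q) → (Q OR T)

No, Converse is not equivalent to original (counterexample: T=0, Q=1)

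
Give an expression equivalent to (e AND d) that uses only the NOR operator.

((e NOR e) NOR (d NOR d))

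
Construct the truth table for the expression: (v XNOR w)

v | w | Output
--------------
0 | 0 | 1
0 | 1 | 0
1 | 0 | 0
1 | 1 | 1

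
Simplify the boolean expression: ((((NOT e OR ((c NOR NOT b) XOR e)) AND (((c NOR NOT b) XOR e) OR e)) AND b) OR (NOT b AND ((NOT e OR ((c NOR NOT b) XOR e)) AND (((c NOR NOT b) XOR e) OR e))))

By distribution ((E AND v) OR (E AND NOT v) = E) then distribution ((E OR v) AND (E OR NOT v) = E):
= ((c NOR NOT b) XOR e)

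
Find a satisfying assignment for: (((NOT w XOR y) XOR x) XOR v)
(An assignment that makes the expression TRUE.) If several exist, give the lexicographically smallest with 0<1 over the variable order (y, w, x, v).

y=0, w=0, x=0, v=0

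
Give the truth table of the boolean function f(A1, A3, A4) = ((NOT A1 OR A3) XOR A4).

A1 | A3 | A4 | Output
---------------------
0 | 0 | 0 | 1
0 | 0 | 1 | 0
0 | 1 | 0 | 1
0 | 1 | 1 | 0
1 | 0 | 0 | 0
1 | 0 | 1 | 1
1 | 1 | 0 | 1
1 | 1 | 1 | 0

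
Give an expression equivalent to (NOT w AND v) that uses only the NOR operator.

(((w NOR w) NOR (w NOR w)) NOR (v NOR v))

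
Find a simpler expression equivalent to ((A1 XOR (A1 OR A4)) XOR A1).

By XOR self-cancellation ((E XOR v) XOR v = E):
= (A1 OR A4)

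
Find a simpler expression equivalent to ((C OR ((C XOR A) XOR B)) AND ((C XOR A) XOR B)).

By absorption (E AND (E OR v) = E):
= ((C XOR A) XOR B)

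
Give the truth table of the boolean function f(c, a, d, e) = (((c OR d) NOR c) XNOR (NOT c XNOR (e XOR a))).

c | a | d | e | Output
----------------------
0 | 0 | 0 | 0 | 0
0 | 0 | 0 | 1 | 1
0 | 0 | 1 | 0 | 1
0 | 0 | 1 | 1 | 0
0 | 1 | 0 | 0 | 1
0 | 1 | 0 | 1 | 0
0 | 1 | 1 | 0 | 0
0 | 1 | 1 | 1 | 1
1 | 0 | 0 | 0 | 0
1 | 0 | 0 | 1 | 1
1 | 0 | 1 | 0 | 0
1 | 0 | 1 | 1 | 1
1 | 1 | 0 | 0 | 1
1 | 1 | 0 | 1 | 0
1 | 1 | 1 | 0 | 1
1 | 1 | 1 | 1 | 0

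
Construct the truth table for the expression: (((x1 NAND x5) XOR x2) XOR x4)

x2 | x5 | x4 | x1 | Output
--------------------------
0 | 0 | 0 | 0 | 1
0 | 0 | 0 | 1 | 1
0 | 0 | 1 | 0 | 0
0 | 0 | 1 | 1 | 0
0 | 1 | 0 | 0 | 1
0 | 1 | 0 | 1 | 0
0 | 1 | 1 | 0 | 0
0 | 1 | 1 | 1 | 1
1 | 0 | 0 | 0 | 0
1 | 0 | 0 | 1 | 0
1 | 0 | 1 | 0 | 1
1 | 0 | 1 | 1 | 1
1 | 1 | 0 | 0 | 0
1 | 1 | 0 | 1 | 1
1 | 1 | 1 | 0 | 1
1 | 1 | 1 | 1 | 0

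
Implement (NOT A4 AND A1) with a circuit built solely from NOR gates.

(((A4 NOR A4) NOR (A4 NOR A4)) NOR (A1 NOR A1))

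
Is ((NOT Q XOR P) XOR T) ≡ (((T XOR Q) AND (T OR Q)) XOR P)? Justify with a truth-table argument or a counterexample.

No. Counterexample: with P=0, T=0, Q=0, Expression 1 = 1 but Expression 2 = 0.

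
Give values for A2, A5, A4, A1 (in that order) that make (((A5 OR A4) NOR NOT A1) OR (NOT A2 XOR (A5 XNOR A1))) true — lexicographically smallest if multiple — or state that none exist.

A2=0, A5=0, A4=0, A1=1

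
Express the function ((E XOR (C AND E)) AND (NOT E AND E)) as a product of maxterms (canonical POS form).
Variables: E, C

ΠM(0, 1, 2, 3) = (E OR C) AND (E OR NOT C) AND (NOT E OR C) AND (NOT E OR NOT C)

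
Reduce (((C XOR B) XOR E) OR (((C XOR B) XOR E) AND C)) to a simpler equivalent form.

By absorption (E OR (E AND v) = E):
= ((C XOR B) XOR E)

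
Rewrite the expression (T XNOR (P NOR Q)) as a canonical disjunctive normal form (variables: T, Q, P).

(NOT T AND NOT Q AND P) OR (NOT T AND Q AND NOT P) OR (NOT T AND Q AND P) OR (T AND NOT Q AND NOT P)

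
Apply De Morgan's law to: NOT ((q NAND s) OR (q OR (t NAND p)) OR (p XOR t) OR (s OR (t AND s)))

NOT (q NAND s) AND NOT (q OR (t NAND p)) AND NOT (p XOR t) AND NOT (s OR (t AND s))
De Morgan's: NOT(OR of terms) = AND of negations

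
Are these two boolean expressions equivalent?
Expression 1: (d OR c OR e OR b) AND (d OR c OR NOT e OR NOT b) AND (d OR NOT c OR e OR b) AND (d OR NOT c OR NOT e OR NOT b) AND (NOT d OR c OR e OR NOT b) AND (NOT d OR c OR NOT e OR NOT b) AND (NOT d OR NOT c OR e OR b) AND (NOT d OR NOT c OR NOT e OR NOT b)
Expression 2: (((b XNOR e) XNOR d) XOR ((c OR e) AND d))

Yes, they are equivalent — the two output columns agree on all 16 assignments:
d | c | e | b | Expression 1 | Expression 2
-------------------------------------------
0 | 0 | 0 | 0 | 0 | 0
0 | 0 | 0 | 1 | 1 | 1
0 | 0 | 1 | 0 | 1 | 1
0 | 0 | 1 | 1 | 0 | 0
0 | 1 | 0 | 0 | 0 | 0
0 | 1 | 0 | 1 | 1 | 1
0 | 1 | 1 | 0 | 1 | 1
0 | 1 | 1 | 1 | 0 | 0
1 | 0 | 0 | 0 | 1 | 1
1 | 0 | 0 | 1 | 0 | 0
1 | 0 | 1 | 0 | 1 | 1
1 | 0 | 1 | 1 | 0 | 0
1 | 1 | 0 | 0 | 0 | 0
1 | 1 | 0 | 1 | 1 | 1
1 | 1 | 1 | 0 | 1 | 1
1 | 1 | 1 | 1 | 0 | 0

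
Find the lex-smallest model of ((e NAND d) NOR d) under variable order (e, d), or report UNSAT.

UNSATISFIABLE - no assignment makes this expression true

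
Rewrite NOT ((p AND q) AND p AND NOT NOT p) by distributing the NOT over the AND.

NOT (p AND q) OR NOT p OR NOT p
De Morgan's: NOT(AND of terms) = OR of negations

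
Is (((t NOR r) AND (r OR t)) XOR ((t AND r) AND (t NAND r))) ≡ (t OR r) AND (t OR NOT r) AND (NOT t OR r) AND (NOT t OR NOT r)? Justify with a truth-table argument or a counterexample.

Yes, they are equivalent — the two output columns agree on all 4 assignments:
t | r | Expression 1 | Expression 2
-----------------------------------
0 | 0 | 0 | 0
0 | 1 | 0 | 0
1 | 0 | 0 | 0
1 | 1 | 0 | 0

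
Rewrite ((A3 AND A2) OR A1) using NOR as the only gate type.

((((A3 NOR A3) NOR (A2 NOR A2)) NOR A1) NOR (((A3 NOR A3) NOR (A2 NOR A2)) NOR A1))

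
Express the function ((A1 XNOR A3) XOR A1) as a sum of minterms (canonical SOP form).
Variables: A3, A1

Σm(0, 1) = (NOT A3 AND NOT A1) OR (NOT A3 AND A1)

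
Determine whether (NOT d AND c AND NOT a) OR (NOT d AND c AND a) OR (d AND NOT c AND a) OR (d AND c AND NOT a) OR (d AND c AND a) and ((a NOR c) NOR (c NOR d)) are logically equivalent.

Yes, they are equivalent — the two output columns agree on all 8 assignments:
d | c | a | Expression 1 | Expression 2
---------------------------------------
0 | 0 | 0 | 0 | 0
0 | 0 | 1 | 0 | 0
0 | 1 | 0 | 1 | 1
0 | 1 | 1 | 1 | 1
1 | 0 | 0 | 0 | 0
1 | 0 | 1 | 1 | 1
1 | 1 | 0 | 1 | 1
1 | 1 | 1 | 1 | 1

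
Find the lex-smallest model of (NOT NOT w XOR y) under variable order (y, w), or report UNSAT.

y=0, w=1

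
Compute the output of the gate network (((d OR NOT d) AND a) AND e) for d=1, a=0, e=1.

Substituting: (((1 OR NOT 1) AND 0) AND 1)
= 0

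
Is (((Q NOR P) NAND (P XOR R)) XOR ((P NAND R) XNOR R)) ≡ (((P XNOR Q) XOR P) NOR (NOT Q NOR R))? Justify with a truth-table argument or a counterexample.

No. Counterexample: with R=0, P=0, Q=0, Expression 1 = 1 but Expression 2 = 0.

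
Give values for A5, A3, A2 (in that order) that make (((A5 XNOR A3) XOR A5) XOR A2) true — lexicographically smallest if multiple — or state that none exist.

A5=0, A3=0, A2=0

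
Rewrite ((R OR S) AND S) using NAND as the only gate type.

((((R NAND R) NAND (S NAND S)) NAND S) NAND (((R NAND R) NAND (S NAND S)) NAND S))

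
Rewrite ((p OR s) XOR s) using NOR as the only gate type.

((((((p NOR s) NOR (p NOR s)) NOR s) NOR (((p NOR s) NOR (p NOR s)) NOR s)) NOR ((((p NOR s) NOR (p NOR s)) NOR s) NOR (((p NOR s) NOR (p NOR s)) NOR s))) NOR ((((((p NOR s) NOR (p NOR s)) NOR ((p NOR s) NOR (p NOR s))) NOR (s NOR s)) NOR ((((p NOR s) NOR (p NOR s)) NOR ((p NOR s) NOR (p NOR s))) NOR (s NOR s))) NOR (((((p NOR s) NOR (p NOR s)) NOR ((p NOR s) NOR (p NOR s))) NOR (s NOR s)) NOR ((((p NOR s) NOR (p NOR s)) NOR ((p NOR s) NOR (p NOR s))) NOR (s NOR s)))))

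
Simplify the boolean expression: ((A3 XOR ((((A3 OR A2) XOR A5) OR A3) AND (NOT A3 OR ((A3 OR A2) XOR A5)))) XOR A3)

By XOR self-cancellation ((E XOR v) XOR v = E) then distribution ((E OR v) AND (E OR NOT v) = E):
= ((A3 OR A2) XOR A5)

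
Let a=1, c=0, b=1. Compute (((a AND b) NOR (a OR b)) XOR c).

Substituting: (((1 AND 1) NOR (1 OR 1)) XOR 0)
= 0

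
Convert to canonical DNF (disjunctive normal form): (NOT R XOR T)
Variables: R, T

(NOT R AND NOT T) OR (R AND T)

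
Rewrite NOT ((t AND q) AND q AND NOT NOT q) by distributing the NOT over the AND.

NOT (t AND q) OR NOT q OR NOT q
De Morgan's: NOT(AND of terms) = OR of negations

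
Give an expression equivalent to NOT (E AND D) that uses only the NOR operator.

(((E NOR E) NOR (D NOR D)) NOR ((E NOR E) NOR (D NOR D)))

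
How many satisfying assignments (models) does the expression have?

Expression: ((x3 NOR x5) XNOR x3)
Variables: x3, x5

Satisfying assignments: (0,1)
Count: 1 out of 4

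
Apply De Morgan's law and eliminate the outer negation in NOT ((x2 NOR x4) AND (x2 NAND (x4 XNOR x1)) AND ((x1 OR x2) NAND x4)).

NOT (x2 NOR x4) OR NOT (x2 NAND (x4 XNOR x1)) OR NOT ((x1 OR x2) NAND x4)
De Morgan's: NOT(AND of terms) = OR of negations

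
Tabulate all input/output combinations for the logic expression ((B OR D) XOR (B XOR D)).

D | B | Output
--------------
0 | 0 | 0
0 | 1 | 0
1 | 0 | 0
1 | 1 | 1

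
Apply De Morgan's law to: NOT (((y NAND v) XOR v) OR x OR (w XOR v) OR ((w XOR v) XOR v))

NOT ((y NAND v) XOR v) AND NOT x AND NOT (w XOR v) AND NOT ((w XOR v) XOR v)
De Morgan's: NOT(OR of terms) = AND of negations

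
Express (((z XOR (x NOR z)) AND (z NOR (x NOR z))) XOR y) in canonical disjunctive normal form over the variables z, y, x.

(NOT z AND y AND NOT x) OR (NOT z AND y AND x) OR (z AND y AND NOT x) OR (z AND y AND x)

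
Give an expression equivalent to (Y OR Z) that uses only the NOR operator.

((Y NOR Z) NOR (Y NOR Z))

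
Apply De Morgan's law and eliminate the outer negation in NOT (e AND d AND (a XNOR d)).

NOT e OR NOT d OR NOT (a XNOR d)
De Morgan's: NOT(AND of terms) = OR of negations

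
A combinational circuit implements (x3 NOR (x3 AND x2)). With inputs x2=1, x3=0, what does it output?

Substituting: (0 NOR (0 AND 1))
= 1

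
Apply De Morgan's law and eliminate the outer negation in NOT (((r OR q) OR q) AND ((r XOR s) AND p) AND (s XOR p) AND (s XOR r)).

NOT ((r OR q) OR q) OR NOT ((r XOR s) AND p) OR NOT (s XOR p) OR NOT (s XOR r)
De Morgan's: NOT(AND of terms) = OR of negations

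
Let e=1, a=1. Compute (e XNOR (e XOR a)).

Substituting: (1 XNOR (1 XOR 1))
= 0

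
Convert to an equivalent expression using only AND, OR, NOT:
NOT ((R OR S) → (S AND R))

(R OR S) AND NOT (S AND R)
(Negated implication: NOT(A → B) = A AND NOT B)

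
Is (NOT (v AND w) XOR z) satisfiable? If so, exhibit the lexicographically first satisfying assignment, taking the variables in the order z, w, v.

z=0, w=0, v=0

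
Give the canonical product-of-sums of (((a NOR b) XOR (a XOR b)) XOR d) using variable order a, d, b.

ΠM(2, 3, 5, 6) = (a OR NOT d OR b) AND (a OR NOT d OR NOT b) AND (NOT a OR d OR NOT b) AND (NOT a OR NOT d OR b)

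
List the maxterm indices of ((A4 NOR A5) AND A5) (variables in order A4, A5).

ΠM(0, 1, 2, 3) = (A4 OR A5) AND (A4 OR NOT A5) AND (NOT A4 OR A5) AND (NOT A4 OR NOT A5)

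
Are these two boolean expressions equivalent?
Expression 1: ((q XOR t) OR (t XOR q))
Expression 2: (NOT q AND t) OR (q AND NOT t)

Yes, they are equivalent — the two output columns agree on all 4 assignments:
q | t | Expression 1 | Expression 2
-----------------------------------
0 | 0 | 0 | 0
0 | 1 | 1 | 1
1 | 0 | 1 | 1
1 | 1 | 0 | 0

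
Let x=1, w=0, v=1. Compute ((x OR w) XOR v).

Substituting: ((1 OR 0) XOR 1)
= 0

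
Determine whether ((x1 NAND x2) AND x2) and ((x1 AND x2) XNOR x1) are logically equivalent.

No. Counterexample: with x1=0, x2=0, Expression 1 = 0 but Expression 2 = 1.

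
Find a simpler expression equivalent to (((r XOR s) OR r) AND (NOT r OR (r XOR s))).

By distribution ((E OR v) AND (E OR NOT v) = E):
= (r XOR s)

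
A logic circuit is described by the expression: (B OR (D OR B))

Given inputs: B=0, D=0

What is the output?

Substituting: (0 OR (0 OR 0))
= 0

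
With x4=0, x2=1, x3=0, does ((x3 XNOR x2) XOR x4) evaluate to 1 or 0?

Substituting: ((0 XNOR 1) XOR 0)
= 0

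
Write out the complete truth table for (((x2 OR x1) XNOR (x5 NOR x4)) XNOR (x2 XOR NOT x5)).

x4 | x2 | x5 | x1 | Output
--------------------------
0 | 0 | 0 | 0 | 0
0 | 0 | 0 | 1 | 1
0 | 0 | 1 | 0 | 0
0 | 0 | 1 | 1 | 1
0 | 1 | 0 | 0 | 0
0 | 1 | 0 | 1 | 0
0 | 1 | 1 | 0 | 0
0 | 1 | 1 | 1 | 0
1 | 0 | 0 | 0 | 1
1 | 0 | 0 | 1 | 0
1 | 0 | 1 | 0 | 0
1 | 0 | 1 | 1 | 1
1 | 1 | 0 | 0 | 1
1 | 1 | 0 | 1 | 1
1 | 1 | 1 | 0 | 0
1 | 1 | 1 | 1 | 0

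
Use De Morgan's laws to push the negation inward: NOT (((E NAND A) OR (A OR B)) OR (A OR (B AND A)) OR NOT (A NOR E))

NOT ((E NAND A) OR (A OR B)) AND NOT (A OR (B AND A)) AND (A NOR E)
De Morgan's: NOT(OR of terms) = AND of negations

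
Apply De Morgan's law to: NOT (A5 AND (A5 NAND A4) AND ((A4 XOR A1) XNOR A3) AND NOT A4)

NOT A5 OR NOT (A5 NAND A4) OR NOT ((A4 XOR A1) XNOR A3) OR A4
De Morgan's: NOT(AND of terms) = OR of negations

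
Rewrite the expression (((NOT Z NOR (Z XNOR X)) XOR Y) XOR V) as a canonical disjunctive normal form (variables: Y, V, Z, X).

(NOT Y AND NOT V AND Z AND NOT X) OR (NOT Y AND V AND NOT Z AND NOT X) OR (NOT Y AND V AND NOT Z AND X) OR (NOT Y AND V AND Z AND X) OR (Y AND NOT V AND NOT Z AND NOT X) OR (Y AND NOT V AND NOT Z AND X) OR (Y AND NOT V AND Z AND X) OR (Y AND V AND Z AND NOT X)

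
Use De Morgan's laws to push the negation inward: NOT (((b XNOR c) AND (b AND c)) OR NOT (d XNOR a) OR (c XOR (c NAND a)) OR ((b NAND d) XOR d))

NOT ((b XNOR c) AND (b AND c)) AND (d XNOR a) AND NOT (c XOR (c NAND a)) AND NOT ((b NAND d) XOR d)
De Morgan's: NOT(OR of terms) = AND of negations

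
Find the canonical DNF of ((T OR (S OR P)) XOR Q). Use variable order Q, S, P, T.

(NOT Q AND NOT S AND NOT P AND T) OR (NOT Q AND NOT S AND P AND NOT T) OR (NOT Q AND NOT S AND P AND T) OR (NOT Q AND S AND NOT P AND NOT T) OR (NOT Q AND S AND NOT P AND T) OR (NOT Q AND S AND P AND NOT T) OR (NOT Q AND S AND P AND T) OR (Q AND NOT S AND NOT P AND NOT T)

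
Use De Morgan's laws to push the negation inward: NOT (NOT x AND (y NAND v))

x OR NOT (y NAND v)
De Morgan's: NOT(AND of terms) = OR of negations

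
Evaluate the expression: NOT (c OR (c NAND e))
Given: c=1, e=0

Substituting: NOT (1 OR (1 NAND 0))
= 0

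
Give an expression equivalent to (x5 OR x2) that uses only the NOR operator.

((x5 NOR x2) NOR (x5 NOR x2))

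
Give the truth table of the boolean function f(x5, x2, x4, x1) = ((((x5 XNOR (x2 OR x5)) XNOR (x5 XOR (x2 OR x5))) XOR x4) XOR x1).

x5 | x2 | x4 | x1 | Output
--------------------------
0 | 0 | 0 | 0 | 0
0 | 0 | 0 | 1 | 1
0 | 0 | 1 | 0 | 1
0 | 0 | 1 | 1 | 0
0 | 1 | 0 | 0 | 0
0 | 1 | 0 | 1 | 1
0 | 1 | 1 | 0 | 1
0 | 1 | 1 | 1 | 0
1 | 0 | 0 | 0 | 0
1 | 0 | 0 | 1 | 1
1 | 0 | 1 | 0 | 1
1 | 0 | 1 | 1 | 0
1 | 1 | 0 | 0 | 0
1 | 1 | 0 | 1 | 1
1 | 1 | 1 | 0 | 1
1 | 1 | 1 | 1 | 0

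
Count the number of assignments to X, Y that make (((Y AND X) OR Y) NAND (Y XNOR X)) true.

Satisfying assignments: (0,0), (0,1), (1,0)
Count: 3 out of 4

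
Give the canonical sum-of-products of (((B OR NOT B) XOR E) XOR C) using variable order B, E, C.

Σm(0, 3, 4, 7) = (NOT B AND NOT E AND NOT C) OR (NOT B AND E AND C) OR (B AND NOT E AND NOT C) OR (B AND E AND C)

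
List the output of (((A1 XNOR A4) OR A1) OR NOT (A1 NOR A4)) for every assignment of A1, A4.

A1 | A4 | Output
----------------
0 | 0 | 1
0 | 1 | 1
1 | 0 | 1
1 | 1 | 1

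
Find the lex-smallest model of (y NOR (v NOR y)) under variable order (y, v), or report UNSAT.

y=0, v=1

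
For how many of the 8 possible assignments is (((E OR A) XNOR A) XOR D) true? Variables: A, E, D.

Satisfying assignments: (0,0,0), (0,1,1), (1,0,0), (1,1,0)
Count: 4 out of 8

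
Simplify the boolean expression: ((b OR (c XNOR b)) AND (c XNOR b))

By absorption (E AND (E OR v) = E):
= (c XNOR b)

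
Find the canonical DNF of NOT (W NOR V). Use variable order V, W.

(NOT V AND W) OR (V AND NOT W) OR (V AND W)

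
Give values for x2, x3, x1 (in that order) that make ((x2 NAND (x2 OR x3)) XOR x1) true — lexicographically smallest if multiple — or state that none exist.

x2=0, x3=0, x1=0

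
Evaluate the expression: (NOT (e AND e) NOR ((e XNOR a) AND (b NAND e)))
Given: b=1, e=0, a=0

Substituting: (NOT (0 AND 0) NOR ((0 XNOR 0) AND (1 NAND 0)))
= 0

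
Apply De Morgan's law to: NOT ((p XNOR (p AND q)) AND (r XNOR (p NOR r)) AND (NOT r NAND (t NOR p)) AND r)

NOT (p XNOR (p AND q)) OR NOT (r XNOR (p NOR r)) OR NOT (NOT r NAND (t NOR p)) OR NOT r
De Morgan's: NOT(AND of terms) = OR of negations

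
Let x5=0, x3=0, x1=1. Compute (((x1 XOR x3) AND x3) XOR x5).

Substituting: (((1 XOR 0) AND 0) XOR 0)
= 0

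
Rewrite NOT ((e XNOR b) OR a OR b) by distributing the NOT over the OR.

NOT (e XNOR b) AND NOT a AND NOT b
De Morgan's: NOT(OR of terms) = AND of negations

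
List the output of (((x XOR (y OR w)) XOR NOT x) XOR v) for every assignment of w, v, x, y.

w | v | x | y | Output
----------------------
0 | 0 | 0 | 0 | 1
0 | 0 | 0 | 1 | 0
0 | 0 | 1 | 0 | 1
0 | 0 | 1 | 1 | 0
0 | 1 | 0 | 0 | 0
0 | 1 | 0 | 1 | 1
0 | 1 | 1 | 0 | 0
0 | 1 | 1 | 1 | 1
1 | 0 | 0 | 0 | 0
1 | 0 | 0 | 1 | 0
1 | 0 | 1 | 0 | 0
1 | 0 | 1 | 1 | 0
1 | 1 | 0 | 0 | 1
1 | 1 | 0 | 1 | 1
1 | 1 | 1 | 0 | 1
1 | 1 | 1 | 1 | 1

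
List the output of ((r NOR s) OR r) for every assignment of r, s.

r | s | Output
--------------
0 | 0 | 1
0 | 1 | 0
1 | 0 | 1
1 | 1 | 1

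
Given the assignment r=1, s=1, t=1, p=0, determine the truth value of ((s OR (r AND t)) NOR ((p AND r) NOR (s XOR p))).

Substituting: ((1 OR (1 AND 1)) NOR ((0 AND 1) NOR (1 XOR 0)))
= 0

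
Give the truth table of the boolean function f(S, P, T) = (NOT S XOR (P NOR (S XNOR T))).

S | P | T | Output
------------------
0 | 0 | 0 | 1
0 | 0 | 1 | 0
0 | 1 | 0 | 1
0 | 1 | 1 | 1
1 | 0 | 0 | 1
1 | 0 | 1 | 0
1 | 1 | 0 | 0
1 | 1 | 1 | 0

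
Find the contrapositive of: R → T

Contrapositive: NOT T → NOT R
Note: A statement and its contrapositive are logically equivalent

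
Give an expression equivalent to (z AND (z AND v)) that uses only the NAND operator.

((z NAND ((z NAND v) NAND (z NAND v))) NAND (z NAND ((z NAND v) NAND (z NAND v))))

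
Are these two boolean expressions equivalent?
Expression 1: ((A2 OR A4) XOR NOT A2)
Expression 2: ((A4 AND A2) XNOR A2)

No. Counterexample: with A2=0, A4=1, Expression 1 = 0 but Expression 2 = 1.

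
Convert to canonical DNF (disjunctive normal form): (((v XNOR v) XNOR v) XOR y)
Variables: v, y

(NOT v AND y) OR (v AND NOT y)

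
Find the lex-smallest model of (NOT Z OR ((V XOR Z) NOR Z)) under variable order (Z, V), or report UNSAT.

Z=0, V=0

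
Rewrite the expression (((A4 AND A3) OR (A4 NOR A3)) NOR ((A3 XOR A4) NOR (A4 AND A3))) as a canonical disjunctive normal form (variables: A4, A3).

(NOT A4 AND A3) OR (A4 AND NOT A3)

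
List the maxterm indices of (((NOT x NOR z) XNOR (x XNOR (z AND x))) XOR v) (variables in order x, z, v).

ΠM(0, 2, 4, 6) = (x OR z OR v) AND (x OR NOT z OR v) AND (NOT x OR z OR v) AND (NOT x OR NOT z OR v)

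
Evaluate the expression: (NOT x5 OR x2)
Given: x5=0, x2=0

Substituting: (NOT 0 OR 0)
= 1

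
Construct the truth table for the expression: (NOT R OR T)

R | T | Output
--------------
0 | 0 | 1
0 | 1 | 1
1 | 0 | 0
1 | 1 | 1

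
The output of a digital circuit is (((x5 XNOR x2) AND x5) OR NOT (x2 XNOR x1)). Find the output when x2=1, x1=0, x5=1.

Substituting: (((1 XNOR 1) AND 1) OR NOT (1 XNOR 0))
= 1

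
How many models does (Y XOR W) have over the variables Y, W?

Satisfying assignments: (0,1), (1,0)
Count: 2 out of 4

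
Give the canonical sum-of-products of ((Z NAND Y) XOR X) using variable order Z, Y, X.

Σm(0, 2, 4, 7) = (NOT Z AND NOT Y AND NOT X) OR (NOT Z AND Y AND NOT X) OR (Z AND NOT Y AND NOT X) OR (Z AND Y AND X)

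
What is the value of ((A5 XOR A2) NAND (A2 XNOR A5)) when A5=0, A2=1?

Substituting: ((0 XOR 1) NAND (1 XNOR 0))
= 1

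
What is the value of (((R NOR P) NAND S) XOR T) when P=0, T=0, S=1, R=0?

Substituting: (((0 NOR 0) NAND 1) XOR 0)
= 0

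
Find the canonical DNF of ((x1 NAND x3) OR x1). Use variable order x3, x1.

(NOT x3 AND NOT x1) OR (NOT x3 AND x1) OR (x3 AND NOT x1) OR (x3 AND x1)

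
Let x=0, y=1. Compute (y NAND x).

Substituting: (1 NAND 0)
= 1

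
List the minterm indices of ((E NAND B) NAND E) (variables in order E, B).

Σm(0, 1, 3) = (NOT E AND NOT B) OR (NOT E AND B) OR (E AND B)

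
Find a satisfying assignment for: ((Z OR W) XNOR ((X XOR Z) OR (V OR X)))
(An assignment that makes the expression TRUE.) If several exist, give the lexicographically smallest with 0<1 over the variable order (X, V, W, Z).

X=0, V=0, W=0, Z=0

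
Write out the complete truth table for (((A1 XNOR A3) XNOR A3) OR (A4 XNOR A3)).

A1 | A4 | A3 | Output
---------------------
0 | 0 | 0 | 1
0 | 0 | 1 | 0
0 | 1 | 0 | 0
0 | 1 | 1 | 1
1 | 0 | 0 | 1
1 | 0 | 1 | 1
1 | 1 | 0 | 1
1 | 1 | 1 | 1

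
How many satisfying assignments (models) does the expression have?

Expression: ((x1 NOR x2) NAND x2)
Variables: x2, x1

Satisfying assignments: (0,0), (0,1), (1,0), (1,1)
Count: 4 out of 4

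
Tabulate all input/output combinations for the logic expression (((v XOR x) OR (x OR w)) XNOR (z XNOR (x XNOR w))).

x | z | v | w | Output
----------------------
0 | 0 | 0 | 0 | 1
0 | 0 | 0 | 1 | 1
0 | 0 | 1 | 0 | 0
0 | 0 | 1 | 1 | 1
0 | 1 | 0 | 0 | 0
0 | 1 | 0 | 1 | 0
0 | 1 | 1 | 0 | 1
0 | 1 | 1 | 1 | 0
1 | 0 | 0 | 0 | 1
1 | 0 | 0 | 1 | 0
1 | 0 | 1 | 0 | 1
1 | 0 | 1 | 1 | 0
1 | 1 | 0 | 0 | 0
1 | 1 | 0 | 1 | 1
1 | 1 | 1 | 0 | 0
1 | 1 | 1 | 1 | 1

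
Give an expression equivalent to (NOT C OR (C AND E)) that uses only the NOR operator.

(((C NOR C) NOR ((C NOR C) NOR (E NOR E))) NOR ((C NOR C) NOR ((C NOR C) NOR (E NOR E))))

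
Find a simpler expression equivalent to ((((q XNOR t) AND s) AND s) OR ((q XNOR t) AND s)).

By absorption (E OR (E AND v) = E):
= ((q XNOR t) AND s)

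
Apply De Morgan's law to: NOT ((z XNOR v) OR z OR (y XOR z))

NOT (z XNOR v) AND NOT z AND NOT (y XOR z)
De Morgan's: NOT(OR of terms) = AND of negations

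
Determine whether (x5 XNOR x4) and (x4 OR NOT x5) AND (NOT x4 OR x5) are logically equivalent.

Yes, they are equivalent — the two output columns agree on all 4 assignments:
x4 | x5 | Expression 1 | Expression 2
-------------------------------------
0 | 0 | 1 | 1
0 | 1 | 0 | 0
1 | 0 | 0 | 0
1 | 1 | 1 | 1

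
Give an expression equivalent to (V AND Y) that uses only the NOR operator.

((V NOR V) NOR (Y NOR Y))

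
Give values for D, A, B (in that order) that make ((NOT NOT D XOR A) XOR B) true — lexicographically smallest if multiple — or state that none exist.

D=0, A=0, B=1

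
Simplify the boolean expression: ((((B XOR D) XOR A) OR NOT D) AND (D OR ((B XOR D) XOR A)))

By distribution ((E OR v) AND (E OR NOT v) = E):
= ((B XOR D) XOR A)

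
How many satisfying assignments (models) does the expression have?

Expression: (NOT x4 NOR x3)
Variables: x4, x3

Satisfying assignments: (1,0)
Count: 1 out of 4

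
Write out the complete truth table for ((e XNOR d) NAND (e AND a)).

a | e | d | Output
------------------
0 | 0 | 0 | 1
0 | 0 | 1 | 1
0 | 1 | 0 | 1
0 | 1 | 1 | 1
1 | 0 | 0 | 1
1 | 0 | 1 | 1
1 | 1 | 0 | 1
1 | 1 | 1 | 0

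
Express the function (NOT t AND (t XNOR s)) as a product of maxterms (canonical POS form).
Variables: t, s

ΠM(1, 2, 3) = (t OR NOT s) AND (NOT t OR s) AND (NOT t OR NOT s)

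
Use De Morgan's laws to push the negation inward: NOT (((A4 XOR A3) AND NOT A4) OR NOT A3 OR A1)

NOT ((A4 XOR A3) AND NOT A4) AND A3 AND NOT A1
De Morgan's: NOT(OR of terms) = AND of negations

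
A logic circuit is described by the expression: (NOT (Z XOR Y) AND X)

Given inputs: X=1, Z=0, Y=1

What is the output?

Substituting: (NOT (0 XOR 1) AND 1)
= 0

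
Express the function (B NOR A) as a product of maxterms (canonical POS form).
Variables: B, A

ΠM(1, 2, 3) = (B OR NOT A) AND (NOT B OR A) AND (NOT B OR NOT A)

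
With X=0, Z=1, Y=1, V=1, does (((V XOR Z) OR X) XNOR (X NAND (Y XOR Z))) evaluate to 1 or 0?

Substituting: (((1 XOR 1) OR 0) XNOR (0 NAND (1 XOR 1)))
= 0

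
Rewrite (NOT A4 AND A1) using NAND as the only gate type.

(((A4 NAND A4) NAND A1) NAND ((A4 NAND A4) NAND A1))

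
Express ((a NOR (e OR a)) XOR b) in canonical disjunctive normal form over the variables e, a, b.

(NOT e AND NOT a AND NOT b) OR (NOT e AND a AND b) OR (e AND NOT a AND b) OR (e AND a AND b)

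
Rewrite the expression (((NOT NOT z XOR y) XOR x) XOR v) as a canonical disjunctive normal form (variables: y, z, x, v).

(NOT y AND NOT z AND NOT x AND v) OR (NOT y AND NOT z AND x AND NOT v) OR (NOT y AND z AND NOT x AND NOT v) OR (NOT y AND z AND x AND v) OR (y AND NOT z AND NOT x AND NOT v) OR (y AND NOT z AND x AND v) OR (y AND z AND NOT x AND v) OR (y AND z AND x AND NOT v)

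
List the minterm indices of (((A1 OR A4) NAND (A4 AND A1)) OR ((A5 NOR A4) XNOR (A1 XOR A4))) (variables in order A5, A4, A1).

Σm(0, 1, 2, 3, 4, 5, 6, 7) = (NOT A5 AND NOT A4 AND NOT A1) OR (NOT A5 AND NOT A4 AND A1) OR (NOT A5 AND A4 AND NOT A1) OR (NOT A5 AND A4 AND A1) OR (A5 AND NOT A4 AND NOT A1) OR (A5 AND NOT A4 AND A1) OR (A5 AND A4 AND NOT A1) OR (A5 AND A4 AND A1)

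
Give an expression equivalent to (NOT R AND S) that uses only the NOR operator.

(((R NOR R) NOR (R NOR R)) NOR (S NOR S))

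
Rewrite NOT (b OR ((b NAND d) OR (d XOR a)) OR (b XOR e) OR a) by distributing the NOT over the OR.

NOT b AND NOT ((b NAND d) OR (d XOR a)) AND NOT (b XOR e) AND NOT a
De Morgan's: NOT(OR of terms) = AND of negations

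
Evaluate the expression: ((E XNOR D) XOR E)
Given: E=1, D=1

Substituting: ((1 XNOR 1) XOR 1)
= 0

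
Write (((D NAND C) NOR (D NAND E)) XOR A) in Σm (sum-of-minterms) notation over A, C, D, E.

Σm(7, 8, 9, 10, 11, 12, 13, 14) = (NOT A AND C AND D AND E) OR (A AND NOT C AND NOT D AND NOT E) OR (A AND NOT C AND NOT D AND E) OR (A AND NOT C AND D AND NOT E) OR (A AND NOT C AND D AND E) OR (A AND C AND NOT D AND NOT E) OR (A AND C AND NOT D AND E) OR (A AND C AND D AND NOT E)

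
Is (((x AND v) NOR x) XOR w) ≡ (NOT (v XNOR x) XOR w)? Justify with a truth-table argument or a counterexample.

No. Counterexample: with v=0, w=0, x=0, Expression 1 = 1 but Expression 2 = 0.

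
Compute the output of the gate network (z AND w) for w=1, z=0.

Substituting: (0 AND 1)
= 0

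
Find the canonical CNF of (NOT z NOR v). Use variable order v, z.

(v OR z) AND (NOT v OR z) AND (NOT v OR NOT z)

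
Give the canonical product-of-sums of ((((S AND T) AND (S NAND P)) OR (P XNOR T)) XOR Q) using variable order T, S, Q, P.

ΠM(1, 2, 5, 6, 8, 11, 14, 15) = (T OR S OR Q OR NOT P) AND (T OR S OR NOT Q OR P) AND (T OR NOT S OR Q OR NOT P) AND (T OR NOT S OR NOT Q OR P) AND (NOT T OR S OR Q OR P) AND (NOT T OR S OR NOT Q OR NOT P) AND (NOT T OR NOT S OR NOT Q OR P) AND (NOT T OR NOT S OR NOT Q OR NOT P)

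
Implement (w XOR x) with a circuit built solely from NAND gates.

((w NAND (w NAND x)) NAND (x NAND (w NAND x)))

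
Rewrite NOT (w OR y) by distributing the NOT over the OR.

NOT w AND NOT y
De Morgan's: NOT(OR of terms) = AND of negations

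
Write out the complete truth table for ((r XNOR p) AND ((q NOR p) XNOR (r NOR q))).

q | p | r | Output
------------------
0 | 0 | 0 | 1
0 | 0 | 1 | 0
0 | 1 | 0 | 0
0 | 1 | 1 | 1
1 | 0 | 0 | 1
1 | 0 | 1 | 0
1 | 1 | 0 | 0
1 | 1 | 1 | 1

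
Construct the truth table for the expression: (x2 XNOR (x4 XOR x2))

x4 | x2 | Output
----------------
0 | 0 | 1
0 | 1 | 1
1 | 0 | 0
1 | 1 | 0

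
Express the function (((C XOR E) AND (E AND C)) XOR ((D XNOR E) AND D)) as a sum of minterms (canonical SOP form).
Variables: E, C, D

Σm(5, 7) = (E AND NOT C AND D) OR (E AND C AND D)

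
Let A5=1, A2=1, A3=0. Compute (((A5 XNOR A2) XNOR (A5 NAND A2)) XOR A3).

Substituting: (((1 XNOR 1) XNOR (1 NAND 1)) XOR 0)
= 0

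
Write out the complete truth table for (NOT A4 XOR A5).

A4 | A5 | Output
----------------
0 | 0 | 1
0 | 1 | 0
1 | 0 | 0
1 | 1 | 1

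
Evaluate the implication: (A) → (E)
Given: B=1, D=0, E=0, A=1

Antecedent (A) = 1; consequent (E) = 0.
1 → 0 = 0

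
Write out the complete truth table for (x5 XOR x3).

x3 | x5 | Output
----------------
0 | 0 | 0
0 | 1 | 1
1 | 0 | 1
1 | 1 | 0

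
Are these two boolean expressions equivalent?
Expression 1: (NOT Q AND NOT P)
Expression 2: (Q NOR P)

Yes, they are equivalent — the two output columns agree on all 4 assignments:
Q | P | Expression 1 | Expression 2
-----------------------------------
0 | 0 | 1 | 1
0 | 1 | 0 | 0
1 | 0 | 0 | 0
1 | 1 | 0 | 0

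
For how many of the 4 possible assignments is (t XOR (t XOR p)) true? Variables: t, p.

Satisfying assignments: (0,1), (1,1)
Count: 2 out of 4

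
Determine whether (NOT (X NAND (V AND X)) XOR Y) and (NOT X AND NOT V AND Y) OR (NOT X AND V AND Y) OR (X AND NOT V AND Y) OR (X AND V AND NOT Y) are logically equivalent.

Yes, they are equivalent — the two output columns agree on all 8 assignments:
X | V | Y | Expression 1 | Expression 2
---------------------------------------
0 | 0 | 0 | 0 | 0
0 | 0 | 1 | 1 | 1
0 | 1 | 0 | 0 | 0
0 | 1 | 1 | 1 | 1
1 | 0 | 0 | 0 | 0
1 | 0 | 1 | 1 | 1
1 | 1 | 0 | 1 | 1
1 | 1 | 1 | 0 | 0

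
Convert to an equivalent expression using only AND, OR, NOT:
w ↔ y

(w AND y) OR (NOT w AND NOT y)
(Biconditional = both true or both false)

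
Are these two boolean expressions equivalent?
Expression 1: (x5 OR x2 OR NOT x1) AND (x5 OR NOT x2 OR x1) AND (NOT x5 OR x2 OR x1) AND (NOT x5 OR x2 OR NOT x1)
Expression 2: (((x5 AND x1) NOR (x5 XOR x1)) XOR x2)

Yes, they are equivalent — the two output columns agree on all 8 assignments:
x5 | x2 | x1 | Expression 1 | Expression 2
------------------------------------------
0 | 0 | 0 | 1 | 1
0 | 0 | 1 | 0 | 0
0 | 1 | 0 | 0 | 0
0 | 1 | 1 | 1 | 1
1 | 0 | 0 | 0 | 0
1 | 0 | 1 | 0 | 0
1 | 1 | 0 | 1 | 1
1 | 1 | 1 | 1 | 1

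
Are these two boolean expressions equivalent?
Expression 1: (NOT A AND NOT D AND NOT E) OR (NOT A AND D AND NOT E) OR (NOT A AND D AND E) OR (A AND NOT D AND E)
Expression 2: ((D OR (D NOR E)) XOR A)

Yes, they are equivalent — the two output columns agree on all 8 assignments:
A | D | E | Expression 1 | Expression 2
---------------------------------------
0 | 0 | 0 | 1 | 1
0 | 0 | 1 | 0 | 0
0 | 1 | 0 | 1 | 1
0 | 1 | 1 | 1 | 1
1 | 0 | 0 | 0 | 0
1 | 0 | 1 | 1 | 1
1 | 1 | 0 | 0 | 0
1 | 1 | 1 | 0 | 0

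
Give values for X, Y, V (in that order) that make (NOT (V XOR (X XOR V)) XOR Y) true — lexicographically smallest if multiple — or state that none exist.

X=0, Y=0, V=0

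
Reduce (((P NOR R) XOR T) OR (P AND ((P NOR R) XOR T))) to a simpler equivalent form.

By absorption (E OR (E AND v) = E):
= ((P NOR R) XOR T)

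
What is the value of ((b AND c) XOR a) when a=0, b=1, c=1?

Substituting: ((1 AND 1) XOR 0)
= 1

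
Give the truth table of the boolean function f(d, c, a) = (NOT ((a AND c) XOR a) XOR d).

d | c | a | Output
------------------
0 | 0 | 0 | 1
0 | 0 | 1 | 0
0 | 1 | 0 | 1
0 | 1 | 1 | 1
1 | 0 | 0 | 0
1 | 0 | 1 | 1
1 | 1 | 0 | 0
1 | 1 | 1 | 0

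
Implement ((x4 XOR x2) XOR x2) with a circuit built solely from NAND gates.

((((x4 NAND (x4 NAND x2)) NAND (x2 NAND (x4 NAND x2))) NAND (((x4 NAND (x4 NAND x2)) NAND (x2 NAND (x4 NAND x2))) NAND x2)) NAND (x2 NAND (((x4 NAND (x4 NAND x2)) NAND (x2 NAND (x4 NAND x2))) NAND x2)))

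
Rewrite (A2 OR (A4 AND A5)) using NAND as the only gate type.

((A2 NAND A2) NAND (((A4 NAND A5) NAND (A4 NAND A5)) NAND ((A4 NAND A5) NAND (A4 NAND A5))))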